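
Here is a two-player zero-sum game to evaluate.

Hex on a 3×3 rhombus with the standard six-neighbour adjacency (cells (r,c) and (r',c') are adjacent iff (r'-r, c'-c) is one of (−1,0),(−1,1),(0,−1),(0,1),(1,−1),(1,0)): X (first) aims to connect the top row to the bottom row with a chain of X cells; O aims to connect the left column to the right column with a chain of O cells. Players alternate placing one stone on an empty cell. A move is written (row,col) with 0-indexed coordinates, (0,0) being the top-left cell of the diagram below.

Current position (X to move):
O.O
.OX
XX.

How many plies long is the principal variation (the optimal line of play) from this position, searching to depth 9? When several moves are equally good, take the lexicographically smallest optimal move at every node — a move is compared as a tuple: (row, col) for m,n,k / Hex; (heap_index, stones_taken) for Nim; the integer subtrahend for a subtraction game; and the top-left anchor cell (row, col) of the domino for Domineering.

PV length from [O.O/.OX/XX.]: 2 plies

[O.O/.OX/XX.] X move#1: (0,1):-1/OXO/.OX/XX.*, (1,0):-1/O.O/XOX/XX., (2,2):-1/O.O/.OX/XXX
[OXO/.OX/XX.] O move#2: (1,0):+1/OXO/OOX/XX.*, (2,2):-1/OXO/.OX/XXO
[OXO/OOX/XX.] end (terminal -1, X#3); searched O.O/.OX/XX. to 9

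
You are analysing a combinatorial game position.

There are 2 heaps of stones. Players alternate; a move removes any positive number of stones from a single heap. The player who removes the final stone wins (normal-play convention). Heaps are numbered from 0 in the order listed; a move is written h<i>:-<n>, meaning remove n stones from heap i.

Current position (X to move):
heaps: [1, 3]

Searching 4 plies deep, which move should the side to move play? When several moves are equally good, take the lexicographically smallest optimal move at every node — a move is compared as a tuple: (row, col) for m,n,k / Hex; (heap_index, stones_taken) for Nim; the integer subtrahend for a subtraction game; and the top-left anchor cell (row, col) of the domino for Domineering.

[(1,3)] X move#1: h0:-1:-1/(0,3), h1:-1:-1/(1,2), h1:-2:+1/(1,1)*, h1:-3:-1/(1,0)
[(1,1)] O move#2: h0:-1:-1/(0,1)*, h1:-1:-1/(1,0)
[(0,1)] X move#3: h1:-1:+1/(0,0)*
[(0,0)] end (terminal -1, O#4); searched (1,3) to 4

X's best at [(1,3)]: h1:-2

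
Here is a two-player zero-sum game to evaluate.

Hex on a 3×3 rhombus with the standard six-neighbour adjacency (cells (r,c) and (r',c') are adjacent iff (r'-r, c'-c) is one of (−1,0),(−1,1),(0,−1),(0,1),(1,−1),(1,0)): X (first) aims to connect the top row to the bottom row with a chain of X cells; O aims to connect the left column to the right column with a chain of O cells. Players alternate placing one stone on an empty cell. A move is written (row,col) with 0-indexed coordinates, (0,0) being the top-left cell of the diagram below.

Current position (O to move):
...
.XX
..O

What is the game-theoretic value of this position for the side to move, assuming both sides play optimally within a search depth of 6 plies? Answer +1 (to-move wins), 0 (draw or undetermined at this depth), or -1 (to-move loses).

[.../.XX/..O] O move#1: (0,0):-1/O../.XX/..O*, (0,1):-1/.O./.XX/..O, (0,2):-1/..O/.XX/..O, (1,0):-1/.../OXX/..O, (2,0):-1/.../.XX/O.O, (2,1):-1/.../.XX/.OO
[O../.XX/..O] X move#2: (0,1):+1/OX./.XX/..O*, (0,2):+1/O.X/.XX/..O, (1,0):+1/O../XXX/..O, (2,0):+1/O../.XX/X.O, (2,1):+1/O../.XX/.XO
[OX./.XX/..O] O move#3: (0,2):-1/OXO/.XX/..O*, (1,0):-1/OX./OXX/..O, (2,0):-1/OX./.XX/O.O, (2,1):-1/OX./.XX/.OO
[OXO/.XX/..O] X move#4: (1,0):+1/OXO/XXX/..O*, (2,0):+1/OXO/.XX/X.O, (2,1):+1/OXO/.XX/.XO
[OXO/XXX/..O] O move#5: (2,0):-1/OXO/XXX/O.O*, (2,1):-1/OXO/XXX/.OO
[OXO/XXX/O.O] X move#6: (2,1):+1/OXO/XXX/OXO*
[OXO/XXX/OXO] end (terminal -1, O#7); searched .../.XX/..O to 6

value(.../.XX/..O, O) = -1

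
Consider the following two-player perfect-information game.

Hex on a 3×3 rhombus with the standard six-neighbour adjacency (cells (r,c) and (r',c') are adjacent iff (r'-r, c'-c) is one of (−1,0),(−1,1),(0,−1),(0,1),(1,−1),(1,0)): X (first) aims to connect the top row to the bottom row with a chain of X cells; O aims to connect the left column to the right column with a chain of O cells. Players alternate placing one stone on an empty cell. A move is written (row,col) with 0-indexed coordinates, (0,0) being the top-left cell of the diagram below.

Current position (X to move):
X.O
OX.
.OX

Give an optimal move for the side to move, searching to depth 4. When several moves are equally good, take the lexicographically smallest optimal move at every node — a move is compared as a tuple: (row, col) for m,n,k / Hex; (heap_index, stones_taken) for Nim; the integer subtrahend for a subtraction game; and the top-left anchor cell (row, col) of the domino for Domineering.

X's best at [X.O/OX./.OX]: (0,1)

p1 X@[X.O/OX./.OX]: (0,1)[XXO/OX./.OX]+1* (1,2)[X.O/OXX/.OX]-1 (2,0)[X.O/OX./XOX]-1
p2 O@[XXO/OX./.OX]: (1,2)[XXO/OXO/.OX]-1* (2,0)[XXO/OX./OOX]-1
p3 X@[XXO/OXO/.OX]: (2,0)[XXO/OXO/XOX]+1*
p4 O@[XXO/OXO/XOX] terminal -1; root [X.O/OX./.OX] d4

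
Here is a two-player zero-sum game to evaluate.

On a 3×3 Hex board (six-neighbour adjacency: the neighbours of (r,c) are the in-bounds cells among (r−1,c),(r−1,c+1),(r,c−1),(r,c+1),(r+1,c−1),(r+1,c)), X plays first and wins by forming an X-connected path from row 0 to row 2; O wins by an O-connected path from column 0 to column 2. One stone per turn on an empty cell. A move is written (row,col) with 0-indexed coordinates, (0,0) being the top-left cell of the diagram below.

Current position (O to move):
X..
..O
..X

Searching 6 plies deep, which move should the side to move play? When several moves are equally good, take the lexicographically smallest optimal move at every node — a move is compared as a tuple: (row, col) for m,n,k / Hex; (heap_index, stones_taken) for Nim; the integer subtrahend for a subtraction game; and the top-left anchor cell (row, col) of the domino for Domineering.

O's best at [X../..O/..X]: (1,1)

ply 1, O at X../..O/..X | (0,1)=-1→XO./..O/..X; (0,2)=-1→X.O/..O/..X; (1,0)=-1→X../O.O/..X; (1,1)=+1→X../.OO/..X*; (2,0)=+1→X../..O/O.X; (2,1)=-1→X../..O/.OX
ply 2, X at X../.OO/..X | (0,1)=-1→XX./.OO/..X*; (0,2)=-1→X.X/.OO/..X; (1,0)=-1→X../XOO/..X; (2,0)=-1→X../.OO/X.X; (2,1)=-1→X../.OO/.XX
ply 3, O at XX./.OO/..X | (0,2)=+1→XXO/.OO/..X*; (1,0)=+1→XX./OOO/..X; (2,0)=+1→XX./.OO/O.X; (2,1)=+1→XX./.OO/.OX
ply 4, X at XXO/.OO/..X | (1,0)=-1→XXO/XOO/..X*; (2,0)=-1→XXO/.OO/X.X; (2,1)=-1→XXO/.OO/.XX
ply 5, O at XXO/XOO/..X | (2,0)=+1→XXO/XOO/O.X*; (2,1)=-1→XXO/XOO/.OX
ply 6: XXO/XOO/O.X is terminal -1 (X); from X../..O/..X depth 6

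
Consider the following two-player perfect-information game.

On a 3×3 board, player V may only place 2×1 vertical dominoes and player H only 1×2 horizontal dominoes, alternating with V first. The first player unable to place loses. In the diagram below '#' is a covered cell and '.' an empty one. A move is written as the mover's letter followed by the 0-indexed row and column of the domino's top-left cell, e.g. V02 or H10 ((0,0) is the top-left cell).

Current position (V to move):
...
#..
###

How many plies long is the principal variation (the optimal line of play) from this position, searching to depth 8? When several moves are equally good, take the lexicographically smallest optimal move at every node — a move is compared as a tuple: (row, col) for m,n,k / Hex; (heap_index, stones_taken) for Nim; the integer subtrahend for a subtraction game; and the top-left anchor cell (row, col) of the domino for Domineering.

[.../#../###] V move#1: V01:+1/.#./##./###*, V02:-1/..#/#.#/###
[.#./##./###] end (terminal -1, H#2); searched .../#../### to 8

PV length from [.../#../###]: 1 ply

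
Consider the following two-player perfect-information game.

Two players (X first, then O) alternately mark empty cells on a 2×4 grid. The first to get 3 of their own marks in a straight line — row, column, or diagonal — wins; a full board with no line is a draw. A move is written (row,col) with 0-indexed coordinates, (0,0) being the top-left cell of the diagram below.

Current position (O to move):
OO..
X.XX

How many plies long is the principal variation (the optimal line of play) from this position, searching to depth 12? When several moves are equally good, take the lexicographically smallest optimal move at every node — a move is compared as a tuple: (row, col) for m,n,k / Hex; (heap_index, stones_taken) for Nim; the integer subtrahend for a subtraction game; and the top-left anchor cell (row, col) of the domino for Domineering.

p1 O@[OO../X.XX]: (0,2)[OOO./X.XX]+1* (0,3)[OO.O/X.XX]-1 (1,1)[OO../XOXX]+0
p2 X@[OOO./X.XX] terminal -1; root [OO../X.XX] d12

PV length from [OO../X.XX]: 1 ply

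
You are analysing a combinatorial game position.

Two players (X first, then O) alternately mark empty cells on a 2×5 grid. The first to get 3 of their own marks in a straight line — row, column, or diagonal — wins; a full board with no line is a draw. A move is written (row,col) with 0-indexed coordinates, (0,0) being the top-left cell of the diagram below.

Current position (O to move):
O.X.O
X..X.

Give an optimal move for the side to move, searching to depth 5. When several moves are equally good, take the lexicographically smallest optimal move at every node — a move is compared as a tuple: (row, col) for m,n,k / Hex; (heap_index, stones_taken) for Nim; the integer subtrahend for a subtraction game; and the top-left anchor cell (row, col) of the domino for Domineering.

ply 1, O at O.X.O/X..X. | (0,1)=-1→OOX.O/X..X.; (0,3)=-1→O.XOO/X..X.; (1,1)=+0→O.X.O/XO.X.*; (1,2)=+0→O.X.O/X.OX.; (1,4)=+0→O.X.O/X..XO
ply 2, X at O.X.O/XO.X. | (0,1)=+0→OXX.O/XO.X.*; (0,3)=+0→O.XXO/XO.X.; (1,2)=+0→O.X.O/XOXX.; (1,4)=+0→O.X.O/XO.XX
ply 3, O at OXX.O/XO.X. | (0,3)=+0→OXXOO/XO.X.*; (1,2)=-1→OXX.O/XOOX.; (1,4)=-1→OXX.O/XO.XO
ply 4, X at OXXOO/XO.X. | (1,2)=+0→OXXOO/XOXX.*; (1,4)=+0→OXXOO/XO.XX
ply 5, O at OXXOO/XOXX. | (1,4)=+0→OXXOO/XOXXO*
ply 6: OXXOO/XOXXO is terminal +0 (X); from O.X.O/X..X. depth 5

O's best at [O.X.O/X..X.]: (1,1)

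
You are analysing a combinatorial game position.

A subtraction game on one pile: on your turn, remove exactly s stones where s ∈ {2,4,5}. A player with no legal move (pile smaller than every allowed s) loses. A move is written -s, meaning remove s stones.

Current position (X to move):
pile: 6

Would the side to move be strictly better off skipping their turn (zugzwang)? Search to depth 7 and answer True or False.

zugzwang(6, X) = False

p1 X@[6]: -2[4]-1 -4[2]-1 -5[1]+1*
p2 O@[1] terminal -1; root [6] d7
pass branch (O moves first from the same position):
  | p1 O@[6]: -2[4]-1 -4[2]-1 -5[1]+1*
  | p2 X@[1] terminal -1; root [6] d7
X moving scores +1; X passing scores -1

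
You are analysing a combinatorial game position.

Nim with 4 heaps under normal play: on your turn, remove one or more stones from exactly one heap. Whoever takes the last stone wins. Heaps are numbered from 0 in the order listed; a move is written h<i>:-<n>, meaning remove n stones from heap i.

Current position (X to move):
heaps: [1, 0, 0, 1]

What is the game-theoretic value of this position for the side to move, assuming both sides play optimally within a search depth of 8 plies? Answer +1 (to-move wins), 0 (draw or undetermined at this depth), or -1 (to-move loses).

value((1,0,0,1), X) = -1

[(1,0,0,1)] X move#1: h0:-1:-1/(0,0,0,1)*, h3:-1:-1/(1,0,0,0)
[(0,0,0,1)] O move#2: h3:-1:+1/(0,0,0,0)*
[(0,0,0,0)] end (terminal -1, X#3); searched (1,0,0,1) to 8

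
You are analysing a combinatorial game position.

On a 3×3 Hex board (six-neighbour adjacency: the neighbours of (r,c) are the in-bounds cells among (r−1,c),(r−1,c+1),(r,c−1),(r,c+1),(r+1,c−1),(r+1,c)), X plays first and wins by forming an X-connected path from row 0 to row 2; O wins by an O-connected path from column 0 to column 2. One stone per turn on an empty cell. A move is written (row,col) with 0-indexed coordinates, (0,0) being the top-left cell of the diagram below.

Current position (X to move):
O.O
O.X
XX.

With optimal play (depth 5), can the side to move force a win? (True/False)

X winning at [O.O/O.X/XX.]: False

ply 1, X at O.O/O.X/XX. | (0,1)=-1→OXO/O.X/XX.*; (1,1)=-1→O.O/OXX/XX.; (2,2)=-1→O.O/O.X/XXX
ply 2, O at OXO/O.X/XX. | (1,1)=+1→OXO/OOX/XX.*; (2,2)=-1→OXO/O.X/XXO
ply 3: OXO/OOX/XX. is terminal -1 (X); from O.O/O.X/XX. depth 5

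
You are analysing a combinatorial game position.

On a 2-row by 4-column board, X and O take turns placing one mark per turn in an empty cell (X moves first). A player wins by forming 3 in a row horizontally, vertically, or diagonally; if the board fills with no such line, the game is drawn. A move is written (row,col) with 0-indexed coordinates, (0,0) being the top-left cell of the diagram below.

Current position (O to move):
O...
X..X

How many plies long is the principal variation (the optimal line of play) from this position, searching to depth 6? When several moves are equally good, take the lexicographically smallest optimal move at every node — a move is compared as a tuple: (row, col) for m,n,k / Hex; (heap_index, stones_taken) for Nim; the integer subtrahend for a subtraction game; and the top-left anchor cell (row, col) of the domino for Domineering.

PV length from [O.../X..X]: 5 plies

p1 O@[O.../X..X]: (0,1)[OO../X..X]+0* (0,2)[O.O./X..X]+0 (0,3)[O..O/X..X]+0 (1,1)[O.../XO.X]+0 (1,2)[O.../X.OX]+0
p2 X@[OO../X..X]: (0,2)[OOX./X..X]+0* (0,3)[OO.X/X..X]-1 (1,1)[OO../XX.X]-1 (1,2)[OO../X.XX]-1
p3 O@[OOX./X..X]: (0,3)[OOXO/X..X]+0* (1,1)[OOX./XO.X]+0 (1,2)[OOX./X.OX]+0
p4 X@[OOXO/X..X]: (1,1)[OOXO/XX.X]+0* (1,2)[OOXO/X.XX]+0
p5 O@[OOXO/XX.X]: (1,2)[OOXO/XXOX]+0*
p6 X@[OOXO/XXOX] terminal +0; root [O.../X..X] d6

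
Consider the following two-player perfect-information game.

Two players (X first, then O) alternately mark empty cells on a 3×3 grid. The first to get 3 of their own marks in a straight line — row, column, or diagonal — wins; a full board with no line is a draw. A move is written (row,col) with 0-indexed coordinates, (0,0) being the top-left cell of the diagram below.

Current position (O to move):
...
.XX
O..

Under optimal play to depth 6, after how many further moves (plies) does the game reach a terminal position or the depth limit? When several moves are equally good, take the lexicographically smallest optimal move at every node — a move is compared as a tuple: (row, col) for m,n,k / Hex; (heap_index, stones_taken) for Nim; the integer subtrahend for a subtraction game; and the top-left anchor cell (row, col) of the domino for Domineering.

PV length from [.../.XX/O..]: 6 plies

p1 O@[.../.XX/O..]: (0,0)[O../.XX/O..]-1 (0,1)[.O./.XX/O..]-1 (0,2)[..O/.XX/O..]-1 (1,0)[.../OXX/O..]+0* (2,1)[.../.XX/OO.]-1 (2,2)[.../.XX/O.O]-1
p2 X@[.../OXX/O..]: (0,0)[X../OXX/O..]+0* (0,1)[.X./OXX/O..]-1 (0,2)[..X/OXX/O..]-1 (2,1)[.../OXX/OX.]-1 (2,2)[.../OXX/O.X]-1
p3 O@[X../OXX/O..]: (0,1)[XO./OXX/O..]-1 (0,2)[X.O/OXX/O..]-1 (2,1)[X../OXX/OO.]-1 (2,2)[X../OXX/O.O]+0*
p4 X@[X../OXX/O.O]: (0,1)[XX./OXX/O.O]-1 (0,2)[X.X/OXX/O.O]-1 (2,1)[X../OXX/OXO]+0*
p5 O@[X../OXX/OXO]: (0,1)[XO./OXX/OXO]+0* (0,2)[X.O/OXX/OXO]-1
p6 X@[XO./OXX/OXO]: (0,2)[XOX/OXX/OXO]+0*
p7 O@[XOX/OXX/OXO] terminal +0; root [.../.XX/O..] d6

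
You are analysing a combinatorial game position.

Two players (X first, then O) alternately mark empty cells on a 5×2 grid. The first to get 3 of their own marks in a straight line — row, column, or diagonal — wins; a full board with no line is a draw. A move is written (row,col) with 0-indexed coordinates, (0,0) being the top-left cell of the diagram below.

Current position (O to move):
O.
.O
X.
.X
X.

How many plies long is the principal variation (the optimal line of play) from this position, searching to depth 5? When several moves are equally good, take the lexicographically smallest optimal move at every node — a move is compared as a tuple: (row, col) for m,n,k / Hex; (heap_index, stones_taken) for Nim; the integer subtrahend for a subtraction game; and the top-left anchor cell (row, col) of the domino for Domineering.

p1 O@[O./.O/X./.X/X.]: (0,1)[OO/.O/X./.X/X.]-1 (1,0)[O./OO/X./.X/X.]-1 (2,1)[O./.O/XO/.X/X.]-1 (3,0)[O./.O/X./OX/X.]+0* (4,1)[O./.O/X./.X/XO]-1
p2 X@[O./.O/X./OX/X.]: (0,1)[OX/.O/X./OX/X.]+0* (1,0)[O./XO/X./OX/X.]+0 (2,1)[O./.O/XX/OX/X.]+0 (4,1)[O./.O/X./OX/XX]+0
p3 O@[OX/.O/X./OX/X.]: (1,0)[OX/OO/X./OX/X.]+0* (2,1)[OX/.O/XO/OX/X.]+0 (4,1)[OX/.O/X./OX/XO]+0
p4 X@[OX/OO/X./OX/X.]: (2,1)[OX/OO/XX/OX/X.]+0* (4,1)[OX/OO/X./OX/XX]+0
p5 O@[OX/OO/XX/OX/X.]: (4,1)[OX/OO/XX/OX/XO]+0*
p6 X@[OX/OO/XX/OX/XO] terminal +0; root [O./.O/X./.X/X.] d5

PV length from [O./.O/X./.X/X.]: 5 plies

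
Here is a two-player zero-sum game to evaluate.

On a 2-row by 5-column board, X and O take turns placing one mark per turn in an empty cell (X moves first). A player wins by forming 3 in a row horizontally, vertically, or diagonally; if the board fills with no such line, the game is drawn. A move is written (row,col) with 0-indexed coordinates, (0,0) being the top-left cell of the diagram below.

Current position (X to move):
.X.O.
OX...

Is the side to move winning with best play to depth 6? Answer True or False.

p1 X@[.X.O./OX...]: (0,0)[XX.O./OX...]+0* (0,2)[.XXO./OX...]+0 (0,4)[.X.OX/OX...]+0 (1,2)[.X.O./OXX..]+0 (1,3)[.X.O./OX.X.]+0 (1,4)[.X.O./OX..X]+0
p2 O@[XX.O./OX...]: (0,2)[XXOO./OX...]+0* (0,4)[XX.OO/OX...]-1 (1,2)[XX.O./OXO..]-1 (1,3)[XX.O./OX.O.]-1 (1,4)[XX.O./OX..O]-1
p3 X@[XXOO./OX...]: (0,4)[XXOOX/OX...]+0* (1,2)[XXOO./OXX..]-1 (1,3)[XXOO./OX.X.]-1 (1,4)[XXOO./OX..X]-1
p4 O@[XXOOX/OX...]: (1,2)[XXOOX/OXO..]+0* (1,3)[XXOOX/OX.O.]+0 (1,4)[XXOOX/OX..O]+0
p5 X@[XXOOX/OXO..]: (1,3)[XXOOX/OXOX.]+0* (1,4)[XXOOX/OXO.X]+0
p6 O@[XXOOX/OXOX.]: (1,4)[XXOOX/OXOXO]+0*
p7 X@[XXOOX/OXOXO] terminal +0; root [.X.O./OX...] d6

X winning at [.X.O./OX...]: False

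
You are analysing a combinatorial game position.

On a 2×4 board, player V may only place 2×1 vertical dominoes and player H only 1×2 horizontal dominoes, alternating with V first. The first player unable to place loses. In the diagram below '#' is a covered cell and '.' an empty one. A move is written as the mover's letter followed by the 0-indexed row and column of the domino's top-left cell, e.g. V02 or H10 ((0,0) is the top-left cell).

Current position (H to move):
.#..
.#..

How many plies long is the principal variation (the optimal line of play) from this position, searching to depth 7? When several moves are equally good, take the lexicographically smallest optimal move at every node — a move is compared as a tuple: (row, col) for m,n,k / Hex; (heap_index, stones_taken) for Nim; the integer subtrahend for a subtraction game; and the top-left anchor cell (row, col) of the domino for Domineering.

PV length from [.#../.#..]: 3 plies

p1 H@[.#../.#..]: H02[.###/.#..]+1* H12[.#../.###]+1
p2 V@[.###/.#..]: V00[####/##..]-1*
p3 H@[####/##..]: H12[####/####]+1*
p4 V@[####/####] terminal -1; root [.#../.#..] d7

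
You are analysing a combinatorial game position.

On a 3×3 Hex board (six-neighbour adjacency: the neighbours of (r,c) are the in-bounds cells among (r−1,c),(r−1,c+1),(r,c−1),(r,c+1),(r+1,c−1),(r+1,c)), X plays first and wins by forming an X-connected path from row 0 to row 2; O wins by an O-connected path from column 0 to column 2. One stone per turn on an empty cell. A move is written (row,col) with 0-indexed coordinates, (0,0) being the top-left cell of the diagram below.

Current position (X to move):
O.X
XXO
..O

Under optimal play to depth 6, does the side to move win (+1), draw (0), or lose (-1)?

value(O.X/XXO/..O, X) = +1

ply 1, X at O.X/XXO/..O | (0,1)=+1→OXX/XXO/..O*; (2,0)=+1→O.X/XXO/X.O; (2,1)=+1→O.X/XXO/.XO
ply 2, O at OXX/XXO/..O | (2,0)=-1→OXX/XXO/O.O*; (2,1)=-1→OXX/XXO/.OO
ply 3, X at OXX/XXO/O.O | (2,1)=+1→OXX/XXO/OXO*
ply 4: OXX/XXO/OXO is terminal -1 (O); from O.X/XXO/..O depth 6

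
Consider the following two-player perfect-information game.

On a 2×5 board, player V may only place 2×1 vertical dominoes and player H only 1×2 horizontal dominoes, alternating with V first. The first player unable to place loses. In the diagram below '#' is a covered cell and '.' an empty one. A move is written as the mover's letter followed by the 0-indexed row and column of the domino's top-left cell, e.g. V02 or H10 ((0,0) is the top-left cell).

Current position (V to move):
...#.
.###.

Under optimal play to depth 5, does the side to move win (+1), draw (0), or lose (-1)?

value(...#./.###., V) = +1

ply 1, V at ...#./.###. | V00=+1→#..#./####.*; V04=-1→...##/.####
ply 2, H at #..#./####. | H01=-1→####./####.*
ply 3, V at ####./####. | V04=+1→#####/#####*
ply 4: #####/##### is terminal -1 (H); from ...#./.###. depth 5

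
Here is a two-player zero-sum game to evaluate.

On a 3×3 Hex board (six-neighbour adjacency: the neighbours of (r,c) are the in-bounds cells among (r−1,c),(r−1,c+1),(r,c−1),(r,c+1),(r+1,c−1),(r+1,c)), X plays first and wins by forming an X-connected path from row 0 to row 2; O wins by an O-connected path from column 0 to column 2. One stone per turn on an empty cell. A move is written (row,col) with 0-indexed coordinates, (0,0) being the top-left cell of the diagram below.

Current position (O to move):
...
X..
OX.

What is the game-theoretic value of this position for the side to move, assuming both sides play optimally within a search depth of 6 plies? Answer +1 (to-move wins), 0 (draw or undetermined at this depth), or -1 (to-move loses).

value(.../X../OX., O) = +1

ply 1, O at .../X../OX. | (0,0)=-1→O../X../OX.; (0,1)=-1→.O./X../OX.; (0,2)=-1→..O/X../OX.; (1,1)=+1→.../XO./OX.*; (1,2)=-1→.../X.O/OX.; (2,2)=-1→.../X../OXO
ply 2, X at .../XO./OX. | (0,0)=-1→X../XO./OX.*; (0,1)=-1→.X./XO./OX.; (0,2)=-1→..X/XO./OX.; (1,2)=-1→.../XOX/OX.; (2,2)=-1→.../XO./OXX
ply 3, O at X../XO./OX. | (0,1)=+1→XO./XO./OX.*; (0,2)=+1→X.O/XO./OX.; (1,2)=+1→X../XOO/OX.; (2,2)=+1→X../XO./OXO
ply 4, X at XO./XO./OX. | (0,2)=-1→XOX/XO./OX.*; (1,2)=-1→XO./XOX/OX.; (2,2)=-1→XO./XO./OXX
ply 5, O at XOX/XO./OX. | (1,2)=+1→XOX/XOO/OX.*; (2,2)=-1→XOX/XO./OXO
ply 6: XOX/XOO/OX. is terminal -1 (X); from .../X../OX. depth 6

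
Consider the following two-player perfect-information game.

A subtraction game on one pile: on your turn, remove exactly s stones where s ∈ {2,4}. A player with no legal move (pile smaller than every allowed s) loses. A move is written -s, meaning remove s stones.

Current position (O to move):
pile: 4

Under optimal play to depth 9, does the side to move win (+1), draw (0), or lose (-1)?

p1 O@[4]: -2[2]-1 -4[0]+1*
p2 X@[0] terminal -1; root [4] d9

value(4, O) = +1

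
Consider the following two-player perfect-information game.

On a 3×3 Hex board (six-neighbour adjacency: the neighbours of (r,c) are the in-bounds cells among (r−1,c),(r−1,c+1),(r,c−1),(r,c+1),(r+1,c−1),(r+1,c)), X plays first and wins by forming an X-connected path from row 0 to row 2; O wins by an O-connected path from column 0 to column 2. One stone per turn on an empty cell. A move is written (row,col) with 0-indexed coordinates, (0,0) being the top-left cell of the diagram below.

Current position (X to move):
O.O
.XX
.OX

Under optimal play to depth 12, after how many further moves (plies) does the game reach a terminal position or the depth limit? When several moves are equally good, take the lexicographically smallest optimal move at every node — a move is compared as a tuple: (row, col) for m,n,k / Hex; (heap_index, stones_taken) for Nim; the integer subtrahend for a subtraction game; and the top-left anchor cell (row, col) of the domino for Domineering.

ply 1, X at O.O/.XX/.OX | (0,1)=+1→OXO/.XX/.OX*; (1,0)=-1→O.O/XXX/.OX; (2,0)=-1→O.O/.XX/XOX
ply 2: OXO/.XX/.OX is terminal -1 (O); from O.O/.XX/.OX depth 12

PV length from [O.O/.XX/.OX]: 1 ply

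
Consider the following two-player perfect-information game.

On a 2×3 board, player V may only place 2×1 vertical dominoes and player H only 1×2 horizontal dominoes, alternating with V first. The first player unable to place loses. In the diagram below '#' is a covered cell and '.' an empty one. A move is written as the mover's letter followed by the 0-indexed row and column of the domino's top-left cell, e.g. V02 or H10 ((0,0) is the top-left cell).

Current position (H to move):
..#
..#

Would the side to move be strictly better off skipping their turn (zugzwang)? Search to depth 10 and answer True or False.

[..#/..#] H move#1: H00:+1/###/..#*, H10:+1/..#/###
[###/..#] end (terminal -1, V#2); searched ..#/..# to 10
if H skipped the turn, V would face:
~ [..#/..#] V move#1: V00:+1/#.#/#.#*, V01:+1/.##/.##
~ [#.#/#.#] end (terminal -1, H#2); searched ..#/..# to 10
compare (H): move=+1 vs pass=-1

zugzwang(..#/..#, H) = False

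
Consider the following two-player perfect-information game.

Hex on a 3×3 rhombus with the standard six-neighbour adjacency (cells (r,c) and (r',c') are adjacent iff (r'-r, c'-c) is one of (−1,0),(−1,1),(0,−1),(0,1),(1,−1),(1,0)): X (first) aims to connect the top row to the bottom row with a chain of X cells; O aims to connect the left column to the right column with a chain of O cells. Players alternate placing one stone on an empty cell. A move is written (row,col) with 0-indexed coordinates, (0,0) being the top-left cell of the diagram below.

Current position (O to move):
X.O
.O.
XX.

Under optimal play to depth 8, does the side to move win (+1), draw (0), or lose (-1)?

value(X.O/.O./XX., O) = +1

p1 O@[X.O/.O./XX.]: (0,1)[XOO/.O./XX.]-1 (1,0)[X.O/OO./XX.]+1* (1,2)[X.O/.OO/XX.]-1 (2,2)[X.O/.O./XXO]-1
p2 X@[X.O/OO./XX.] terminal -1; root [X.O/.O./XX.] d8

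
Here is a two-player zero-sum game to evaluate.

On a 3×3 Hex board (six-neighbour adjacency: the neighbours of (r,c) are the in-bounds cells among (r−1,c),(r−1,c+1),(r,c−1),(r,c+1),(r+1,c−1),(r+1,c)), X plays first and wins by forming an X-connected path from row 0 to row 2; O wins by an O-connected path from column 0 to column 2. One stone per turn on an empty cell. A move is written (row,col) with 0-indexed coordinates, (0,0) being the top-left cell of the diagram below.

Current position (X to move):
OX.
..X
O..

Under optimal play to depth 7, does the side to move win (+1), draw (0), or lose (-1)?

ply 1, X at OX./..X/O.. | (0,2)=+1→OXX/..X/O..*; (1,0)=+1→OX./X.X/O..; (1,1)=+1→OX./.XX/O..; (2,1)=+1→OX./..X/OX.; (2,2)=+1→OX./..X/O.X
ply 2, O at OXX/..X/O.. | (1,0)=-1→OXX/O.X/O..*; (1,1)=-1→OXX/.OX/O..; (2,1)=-1→OXX/..X/OO.; (2,2)=-1→OXX/..X/O.O
ply 3, X at OXX/O.X/O.. | (1,1)=+1→OXX/OXX/O..*; (2,1)=+1→OXX/O.X/OX.; (2,2)=+1→OXX/O.X/O.X
ply 4, O at OXX/OXX/O.. | (2,1)=-1→OXX/OXX/OO.*; (2,2)=-1→OXX/OXX/O.O
ply 5, X at OXX/OXX/OO. | (2,2)=+1→OXX/OXX/OOX*
ply 6: OXX/OXX/OOX is terminal -1 (O); from OX./..X/O.. depth 7

value(OX./..X/O.., X) = +1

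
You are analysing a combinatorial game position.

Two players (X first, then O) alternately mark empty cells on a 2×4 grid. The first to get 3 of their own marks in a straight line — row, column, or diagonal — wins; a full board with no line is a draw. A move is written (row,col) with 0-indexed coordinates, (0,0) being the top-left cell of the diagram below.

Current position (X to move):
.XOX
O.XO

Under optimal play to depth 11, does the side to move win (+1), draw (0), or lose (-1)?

[.XOX/O.XO] X move#1: (0,0):+0/XXOX/O.XO*, (1,1):+0/.XOX/OXXO
[XXOX/O.XO] O move#2: (1,1):+0/XXOX/OOXO*
[XXOX/OOXO] end (terminal +0, X#3); searched .XOX/O.XO to 11

value(.XOX/O.XO, X) = 0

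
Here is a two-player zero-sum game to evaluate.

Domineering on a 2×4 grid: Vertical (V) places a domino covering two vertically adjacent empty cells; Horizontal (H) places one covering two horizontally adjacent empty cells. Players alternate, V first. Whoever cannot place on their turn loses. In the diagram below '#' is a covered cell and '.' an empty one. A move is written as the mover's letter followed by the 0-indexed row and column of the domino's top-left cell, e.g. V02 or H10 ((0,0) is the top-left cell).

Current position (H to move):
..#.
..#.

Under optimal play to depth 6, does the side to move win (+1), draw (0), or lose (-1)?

value(..#./..#., H) = +1

ply 1, H at ..#./..#. | H00=+1→###./..#.*; H10=+1→..#./###.
ply 2, V at ###./..#. | V03=-1→####/..##*
ply 3, H at ####/..## | H10=+1→####/####*
ply 4: ####/#### is terminal -1 (V); from ..#./..#. depth 6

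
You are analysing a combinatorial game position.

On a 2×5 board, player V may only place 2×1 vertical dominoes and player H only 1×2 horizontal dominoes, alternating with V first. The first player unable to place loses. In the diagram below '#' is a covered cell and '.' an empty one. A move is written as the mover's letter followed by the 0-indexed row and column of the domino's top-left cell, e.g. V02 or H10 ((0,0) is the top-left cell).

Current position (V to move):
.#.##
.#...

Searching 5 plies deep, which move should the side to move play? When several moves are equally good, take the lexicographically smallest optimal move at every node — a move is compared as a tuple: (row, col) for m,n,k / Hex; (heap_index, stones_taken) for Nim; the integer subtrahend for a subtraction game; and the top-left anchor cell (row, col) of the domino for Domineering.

V's best at [.#.##/.#...]: V02

ply 1, V at .#.##/.#... | V00=-1→##.##/##...; V02=+1→.####/.##..*
ply 2, H at .####/.##.. | H13=-1→.####/.####*
ply 3, V at .####/.#### | V00=+1→#####/#####*
ply 4: #####/##### is terminal -1 (H); from .#.##/.#... depth 5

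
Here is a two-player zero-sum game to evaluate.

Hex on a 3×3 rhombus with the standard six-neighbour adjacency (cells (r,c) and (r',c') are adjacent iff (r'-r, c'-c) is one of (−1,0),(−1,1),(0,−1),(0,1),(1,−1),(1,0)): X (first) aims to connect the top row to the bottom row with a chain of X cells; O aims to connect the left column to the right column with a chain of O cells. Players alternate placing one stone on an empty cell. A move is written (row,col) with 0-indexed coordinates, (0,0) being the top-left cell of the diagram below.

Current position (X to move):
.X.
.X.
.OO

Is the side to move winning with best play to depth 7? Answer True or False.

p1 X@[.X./.X./.OO]: (0,0)[XX./.X./.OO]-1 (0,2)[.XX/.X./.OO]-1 (1,0)[.X./XX./.OO]-1 (1,2)[.X./.XX/.OO]-1 (2,0)[.X./.X./XOO]+1*
p2 O@[.X./.X./XOO] terminal -1; root [.X./.X./.OO] d7

X winning at [.X./.X./.OO]: True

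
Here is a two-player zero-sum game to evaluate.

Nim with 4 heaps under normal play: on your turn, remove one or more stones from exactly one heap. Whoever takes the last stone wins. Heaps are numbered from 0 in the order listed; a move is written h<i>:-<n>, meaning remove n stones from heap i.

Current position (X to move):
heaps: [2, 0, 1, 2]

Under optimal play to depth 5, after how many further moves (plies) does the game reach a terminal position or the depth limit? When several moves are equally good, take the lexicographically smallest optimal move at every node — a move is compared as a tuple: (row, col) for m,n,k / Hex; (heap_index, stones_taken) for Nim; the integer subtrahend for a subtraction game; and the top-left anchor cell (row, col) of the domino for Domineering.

PV length from [(2,0,1,2)]: 5 plies

[(2,0,1,2)] X move#1: h0:-1:-1/(1,0,1,2), h0:-2:-1/(0,0,1,2), h2:-1:+1/(2,0,0,2)*, h3:-1:-1/(2,0,1,1), h3:-2:-1/(2,0,1,0)
[(2,0,0,2)] O move#2: h0:-1:-1/(1,0,0,2)*, h0:-2:-1/(0,0,0,2), h3:-1:-1/(2,0,0,1), h3:-2:-1/(2,0,0,0)
[(1,0,0,2)] X move#3: h0:-1:-1/(0,0,0,2), h3:-1:+1/(1,0,0,1)*, h3:-2:-1/(1,0,0,0)
[(1,0,0,1)] O move#4: h0:-1:-1/(0,0,0,1)*, h3:-1:-1/(1,0,0,0)
[(0,0,0,1)] X move#5: h3:-1:+1/(0,0,0,0)*
[(0,0,0,0)] end (terminal -1, O#6); searched (2,0,1,2) to 5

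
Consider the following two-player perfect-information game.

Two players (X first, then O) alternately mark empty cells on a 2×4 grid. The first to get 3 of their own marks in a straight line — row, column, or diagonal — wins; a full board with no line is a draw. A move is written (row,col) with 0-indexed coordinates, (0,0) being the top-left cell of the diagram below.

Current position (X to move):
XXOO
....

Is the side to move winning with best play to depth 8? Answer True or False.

p1 X@[XXOO/....]: (1,0)[XXOO/X...]+0* (1,1)[XXOO/.X..]+0 (1,2)[XXOO/..X.]+0 (1,3)[XXOO/...X]+0
p2 O@[XXOO/X...]: (1,1)[XXOO/XO..]+0* (1,2)[XXOO/X.O.]+0 (1,3)[XXOO/X..O]+0
p3 X@[XXOO/XO..]: (1,2)[XXOO/XOX.]+0* (1,3)[XXOO/XO.X]+0
p4 O@[XXOO/XOX.]: (1,3)[XXOO/XOXO]+0*
p5 X@[XXOO/XOXO] terminal +0; root [XXOO/....] d8

X winning at [XXOO/....]: False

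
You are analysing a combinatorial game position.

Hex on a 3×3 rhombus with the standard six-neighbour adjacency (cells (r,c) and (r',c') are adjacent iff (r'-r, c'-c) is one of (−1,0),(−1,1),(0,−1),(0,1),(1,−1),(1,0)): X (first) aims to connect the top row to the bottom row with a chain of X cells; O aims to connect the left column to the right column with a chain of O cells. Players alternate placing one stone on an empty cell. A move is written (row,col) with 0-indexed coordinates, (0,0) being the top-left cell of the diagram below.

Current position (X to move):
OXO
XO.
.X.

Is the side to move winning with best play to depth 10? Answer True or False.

p1 X@[OXO/XO./.X.]: (1,2)[OXO/XOX/.X.]-1 (2,0)[OXO/XO./XX.]+1* (2,2)[OXO/XO./.XX]-1
p2 O@[OXO/XO./XX.] terminal -1; root [OXO/XO./.X.] d10

X winning at [OXO/XO./.X.]: True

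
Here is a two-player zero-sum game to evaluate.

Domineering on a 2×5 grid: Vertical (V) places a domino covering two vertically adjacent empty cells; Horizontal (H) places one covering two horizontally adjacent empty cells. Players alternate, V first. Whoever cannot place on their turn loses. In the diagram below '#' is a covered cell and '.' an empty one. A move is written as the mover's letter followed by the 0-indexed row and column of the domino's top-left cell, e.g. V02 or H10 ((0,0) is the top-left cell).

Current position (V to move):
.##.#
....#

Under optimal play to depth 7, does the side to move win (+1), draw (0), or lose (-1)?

ply 1, V at .##.#/....# | V00=-1→###.#/#...#*; V03=-1→.####/...##
ply 2, H at ###.#/#...# | H11=-1→###.#/###.#; H12=+1→###.#/#.###*
ply 3: ###.#/#.### is terminal -1 (V); from .##.#/....# depth 7

value(.##.#/....#, V) = -1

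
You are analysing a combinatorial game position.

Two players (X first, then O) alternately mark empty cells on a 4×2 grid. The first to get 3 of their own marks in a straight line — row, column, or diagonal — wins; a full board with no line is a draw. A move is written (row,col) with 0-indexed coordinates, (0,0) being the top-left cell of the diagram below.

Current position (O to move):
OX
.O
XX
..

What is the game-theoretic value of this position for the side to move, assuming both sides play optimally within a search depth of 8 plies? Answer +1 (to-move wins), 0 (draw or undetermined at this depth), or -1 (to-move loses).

ply 1, O at OX/.O/XX/.. | (1,0)=+0→OX/OO/XX/..*; (3,0)=+0→OX/.O/XX/O.; (3,1)=+0→OX/.O/XX/.O
ply 2, X at OX/OO/XX/.. | (3,0)=+0→OX/OO/XX/X.*; (3,1)=+0→OX/OO/XX/.X
ply 3, O at OX/OO/XX/X. | (3,1)=+0→OX/OO/XX/XO*
ply 4: OX/OO/XX/XO is terminal +0 (X); from OX/.O/XX/.. depth 8

value(OX/.O/XX/.., O) = 0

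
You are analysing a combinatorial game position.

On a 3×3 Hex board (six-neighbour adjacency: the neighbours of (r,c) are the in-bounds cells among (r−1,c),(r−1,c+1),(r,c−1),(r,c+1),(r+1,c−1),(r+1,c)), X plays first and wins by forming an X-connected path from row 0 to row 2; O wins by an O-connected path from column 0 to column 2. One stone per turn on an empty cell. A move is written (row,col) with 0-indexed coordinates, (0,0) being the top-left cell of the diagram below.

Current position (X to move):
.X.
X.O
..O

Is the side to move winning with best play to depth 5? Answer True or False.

[.X./X.O/..O] X move#1: (0,0):-1/XX./X.O/..O, (0,2):-1/.XX/X.O/..O, (1,1):+1/.X./XXO/..O*, (2,0):+1/.X./X.O/X.O, (2,1):+1/.X./X.O/.XO
[.X./XXO/..O] O move#2: (0,0):-1/OX./XXO/..O*, (0,2):-1/.XO/XXO/..O, (2,0):-1/.X./XXO/O.O, (2,1):-1/.X./XXO/.OO
[OX./XXO/..O] X move#3: (0,2):+1/OXX/XXO/..O*, (2,0):+1/OX./XXO/X.O, (2,1):+1/OX./XXO/.XO
[OXX/XXO/..O] O move#4: (2,0):-1/OXX/XXO/O.O*, (2,1):-1/OXX/XXO/.OO
[OXX/XXO/O.O] X move#5: (2,1):+1/OXX/XXO/OXO*
[OXX/XXO/OXO] end (terminal -1, O#6); searched .X./X.O/..O to 5

X winning at [.X./X.O/..O]: True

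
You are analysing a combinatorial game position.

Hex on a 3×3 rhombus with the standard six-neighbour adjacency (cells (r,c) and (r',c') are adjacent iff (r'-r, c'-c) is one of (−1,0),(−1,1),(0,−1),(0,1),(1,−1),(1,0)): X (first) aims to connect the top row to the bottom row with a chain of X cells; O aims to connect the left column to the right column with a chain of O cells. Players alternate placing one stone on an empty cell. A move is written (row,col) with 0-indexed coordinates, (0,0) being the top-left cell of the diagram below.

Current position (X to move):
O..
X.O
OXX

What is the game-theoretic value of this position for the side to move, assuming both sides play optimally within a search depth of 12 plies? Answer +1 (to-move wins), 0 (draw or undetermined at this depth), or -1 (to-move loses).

ply 1, X at O../X.O/OXX | (0,1)=-1→OX./X.O/OXX; (0,2)=-1→O.X/X.O/OXX; (1,1)=+1→O../XXO/OXX*
ply 2, O at O../XXO/OXX | (0,1)=-1→OO./XXO/OXX*; (0,2)=-1→O.O/XXO/OXX
ply 3, X at OO./XXO/OXX | (0,2)=+1→OOX/XXO/OXX*
ply 4: OOX/XXO/OXX is terminal -1 (O); from O../X.O/OXX depth 12

value(O../X.O/OXX, X) = +1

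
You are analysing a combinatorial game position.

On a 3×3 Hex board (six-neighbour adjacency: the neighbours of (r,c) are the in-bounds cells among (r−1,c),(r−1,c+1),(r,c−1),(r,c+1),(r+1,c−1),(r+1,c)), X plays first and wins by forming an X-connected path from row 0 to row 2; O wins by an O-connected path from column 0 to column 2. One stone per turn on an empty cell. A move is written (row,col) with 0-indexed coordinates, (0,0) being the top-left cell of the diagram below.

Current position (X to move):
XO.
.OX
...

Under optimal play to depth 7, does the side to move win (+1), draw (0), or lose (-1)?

[XO./.OX/...] X move#1: (0,2):+1/XOX/.OX/...*, (1,0):+1/XO./XOX/..., (2,0):+1/XO./.OX/X.., (2,1):-1/XO./.OX/.X., (2,2):-1/XO./.OX/..X
[XOX/.OX/...] O move#2: (1,0):-1/XOX/OOX/...*, (2,0):-1/XOX/.OX/O.., (2,1):-1/XOX/.OX/.O., (2,2):-1/XOX/.OX/..O
[XOX/OOX/...] X move#3: (2,0):+1/XOX/OOX/X..*, (2,1):+1/XOX/OOX/.X., (2,2):+1/XOX/OOX/..X
[XOX/OOX/X..] O move#4: (2,1):-1/XOX/OOX/XO.*, (2,2):-1/XOX/OOX/X.O
[XOX/OOX/XO.] X move#5: (2,2):+1/XOX/OOX/XOX*
[XOX/OOX/XOX] end (terminal -1, O#6); searched XO./.OX/... to 7

value(XO./.OX/..., X) = +1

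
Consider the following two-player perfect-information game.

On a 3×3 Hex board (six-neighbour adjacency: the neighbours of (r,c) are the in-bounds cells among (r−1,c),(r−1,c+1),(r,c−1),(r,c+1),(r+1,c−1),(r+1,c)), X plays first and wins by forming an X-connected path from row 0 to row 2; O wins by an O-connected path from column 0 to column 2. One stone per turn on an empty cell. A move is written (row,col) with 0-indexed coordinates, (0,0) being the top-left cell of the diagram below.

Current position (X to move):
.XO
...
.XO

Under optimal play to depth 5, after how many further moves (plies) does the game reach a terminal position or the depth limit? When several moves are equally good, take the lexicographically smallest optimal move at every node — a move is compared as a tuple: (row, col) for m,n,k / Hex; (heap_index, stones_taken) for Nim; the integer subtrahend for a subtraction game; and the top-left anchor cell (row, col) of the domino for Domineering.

p1 X@[.XO/.../.XO]: (0,0)[XXO/.../.XO]-1 (1,0)[.XO/X../.XO]+1* (1,1)[.XO/.X./.XO]+1 (1,2)[.XO/..X/.XO]-1 (2,0)[.XO/.../XXO]+1
p2 O@[.XO/X../.XO]: (0,0)[OXO/X../.XO]-1* (1,1)[.XO/XO./.XO]-1 (1,2)[.XO/X.O/.XO]-1 (2,0)[.XO/X../OXO]-1
p3 X@[OXO/X../.XO]: (1,1)[OXO/XX./.XO]+1* (1,2)[OXO/X.X/.XO]+1 (2,0)[OXO/X../XXO]+1
p4 O@[OXO/XX./.XO] terminal -1; root [.XO/.../.XO] d5

PV length from [.XO/.../.XO]: 3 plies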